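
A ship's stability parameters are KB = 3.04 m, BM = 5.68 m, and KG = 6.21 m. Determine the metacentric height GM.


Formula: GM = KB + BM - KG
Step 1 — KM = KB + BM = 3.04 + 5.68 = 8.72 m
Step 2 — GM = KM - KG = 8.72 - 6.21 = 2.51 m

2.51 m


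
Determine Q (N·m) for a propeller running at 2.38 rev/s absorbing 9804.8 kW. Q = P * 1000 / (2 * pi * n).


Formula: Q = P_W / (2 * pi * n)
Step 1 — P_W = 9804.8 kW * 1000 = 9804800.0 W
Step 2 — 2 * pi * n = 2 * pi * 2.38 = 14.953981
Step 3 — Q = 9804800.0 / 14.953981 ≈ 655660 N·m (5 s.f.)

655660 N·m


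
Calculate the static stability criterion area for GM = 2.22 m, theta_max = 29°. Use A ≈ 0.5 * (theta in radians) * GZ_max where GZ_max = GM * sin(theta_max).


Formula: GZ_max = GM * sin(theta); Area = 0.5 * theta_rad * GZ_max
Step 1 — GZ_max = 2.22 * sin(29°) = 2.22 * 0.48481 = 1.076278 m
Step 2 — theta_rad = 29 * pi/180 = 0.506145 rad
Step 3 — Area = 0.5 * 0.506145 * 1.076278 ≈ 0.27238 m·rad (5 s.f.)

0.27238 m·rad


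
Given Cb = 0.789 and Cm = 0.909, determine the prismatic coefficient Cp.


Formula: Cp = Cb / Cm
Substituting: Cp = 0.789 / 0.909
Result: Cp ≈ 0.86799 (5 s.f.)

0.86799


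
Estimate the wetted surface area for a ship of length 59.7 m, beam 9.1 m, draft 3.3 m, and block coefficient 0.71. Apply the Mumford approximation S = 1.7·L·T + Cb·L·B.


Formula: S = 1.7*L*T + V/T with V = Cb*L*B*T, i.e. S = L * (1.7*T + Cb*B)
Step 1 — 1.7*T = 1.7 * 3.3 = 5.61 m
Step 2 — Cb*B = 0.71 * 9.1 = 6.461 m
Step 3 — 1.7*T + Cb*B = 5.61 + 6.461 = 12.071 m
Step 4 — S = 59.7 * 12.071 ≈ 720.64 m^2 (5 s.f.)

720.64 m^2


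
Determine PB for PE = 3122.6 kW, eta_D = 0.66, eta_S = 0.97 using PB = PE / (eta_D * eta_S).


Formula: PB = PE / (eta_D * eta_S)
Step 1 — combined efficiency = eta_D * eta_S = 0.66 * 0.97 = 0.6402
Step 2 — PB = 3122.6 / 0.6402 ≈ 4877.5 kW (5 s.f.)

4877.5 kW


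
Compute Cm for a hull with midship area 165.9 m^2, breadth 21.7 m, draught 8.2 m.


Formula: Cm = Am / (B * T)
Step 1 — B * T = 21.7 * 8.2 = 177.94 m^2
Step 2 — Cm = 165.9 / 177.94 ≈ 0.93234 (5 s.f.)

0.93234


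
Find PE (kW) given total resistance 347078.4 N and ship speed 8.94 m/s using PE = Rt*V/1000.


Formula: PE = Rt * V / 1000 (kW)
Step 1 — PE (W) = 347078.4 * 8.94 = 3102880.896 W
Step 2 — PE (kW) = 3102880.896 / 1000 ≈ 3102.9 kW (5 s.f.)

3102.9 kW


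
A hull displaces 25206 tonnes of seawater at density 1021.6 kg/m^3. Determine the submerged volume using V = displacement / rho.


Formula: V = mass / rho
Step 1 — convert tonnes to kg: 25206 t * 1000 = 25206000 kg
Step 2 — V = 25206000 / 1021.6 ≈ 24673 m^3 (5 s.f.)

24673 m^3


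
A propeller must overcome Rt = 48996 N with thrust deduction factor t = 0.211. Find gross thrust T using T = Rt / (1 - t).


Formula: T = Rt / (1 - t)
Step 1 — (1 - t) = 1 - 0.211 = 0.789
Step 2 — T = 48996 / 0.789 ≈ 62099 N (5 s.f.)

62099 N


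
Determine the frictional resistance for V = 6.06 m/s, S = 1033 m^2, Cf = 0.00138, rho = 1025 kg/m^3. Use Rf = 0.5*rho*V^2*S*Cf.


Formula: Rf = 0.5 * rho * V^2 * S * Cf
Step 1 — V^2 = 6.06^2 = 36.7236
Step 2 — 0.5 * rho * V^2 = 0.5 * 1025 * 36.7236 = 18820.845
Step 3 — Rf = 18820.845 * 1033 * 0.00138 ≈ 26830 N (5 s.f.)

26830 N


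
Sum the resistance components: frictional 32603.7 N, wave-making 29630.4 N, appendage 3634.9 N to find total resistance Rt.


Formula: Rt = Rf + Rw + Ra
Substituting: Rt = 32603.7 + 29630.4 + 3634.9
Result: Rt = 65869.0 N

65869.0 N


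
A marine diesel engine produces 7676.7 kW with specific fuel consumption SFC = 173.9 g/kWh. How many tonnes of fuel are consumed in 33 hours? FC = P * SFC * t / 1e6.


Formula: FC (tonnes) = P * SFC * t / 1,000,000
Step 1 — P * SFC * t = 7676.7 * 173.9 * 33 = 44054278.29 g
Step 2 — FC (tonnes) = 44054278.29 / 1,000,000 ≈ 44.054 tonnes (5 s.f.)

44.054 tonnes


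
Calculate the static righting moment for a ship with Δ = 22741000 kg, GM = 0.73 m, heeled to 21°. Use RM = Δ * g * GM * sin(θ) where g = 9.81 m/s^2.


Formula: GZ = GM * sin(theta); RM = disp * g * GZ
Step 1 — GZ = 0.73 * sin(21°) = 0.73 * 0.358368 = 0.261609 m
Step 2 — RM = 22741000 * 9.81 * 0.261609 ≈ 58362000 N·m (5 s.f.)

58362000 N·m


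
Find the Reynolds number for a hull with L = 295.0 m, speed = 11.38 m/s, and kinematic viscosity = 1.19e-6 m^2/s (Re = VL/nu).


Formula: Re = V * L / nu
Step 1 — V * L = 11.38 * 295.0 = 3357.1 m^2/s
Step 2 — Re = 3357.1 / 1.19e-6 = 2.82e+09

2.82e+09


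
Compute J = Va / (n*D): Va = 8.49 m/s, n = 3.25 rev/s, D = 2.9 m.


Formula: J = Va / (n * D)
Step 1 — n * D = 3.25 * 2.9 = 9.425
Step 2 — J = 8.49 / 9.425 ≈ 0.90080 (5 s.f.)

0.90080


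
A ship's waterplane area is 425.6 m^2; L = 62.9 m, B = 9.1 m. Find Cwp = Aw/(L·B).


Formula: Cwp = Aw / (L * B)
Step 1 — L * B = 62.9 * 9.1 = 572.39 m^2
Step 2 — Cwp = 425.6 / 572.39 ≈ 0.74355 (5 s.f.)

0.74355


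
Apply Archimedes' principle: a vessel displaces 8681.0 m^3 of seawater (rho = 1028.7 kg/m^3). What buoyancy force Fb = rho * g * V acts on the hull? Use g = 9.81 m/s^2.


Formula: Fb = rho * g * V
Substituting: Fb = 1028.7 * 9.81 * 8681.0
Intermediate: 1028.7 * 9.81 = 10091.547
Result: Fb = 10091.547 * 8681.0 ≈ 87605000 N (5 s.f.)

87605000 N


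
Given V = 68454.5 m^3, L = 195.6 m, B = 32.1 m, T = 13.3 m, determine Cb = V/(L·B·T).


Formula: Cb = V / (L * B * T)
Step 1 — L * B * T = 195.6 * 32.1 * 13.3 = 83507.508 m^3
Step 2 — Cb = 68454.5 / 83507.508 ≈ 0.81974 (5 s.f.)

0.81974


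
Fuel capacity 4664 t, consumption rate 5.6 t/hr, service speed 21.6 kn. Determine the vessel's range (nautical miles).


Formula: endurance = fuel / rate; range = endurance * speed
Step 1 — endurance = 4664 / 5.6 = 832.8571 hours
Step 2 — range = 832.8571 * 21.6 ≈ 17990 nautical miles (5 s.f.)

17990 NM


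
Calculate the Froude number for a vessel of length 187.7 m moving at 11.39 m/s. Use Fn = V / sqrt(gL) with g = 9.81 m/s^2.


Formula: Fn = V / sqrt(g * L)
Step 1 — g * L = 9.81 * 187.7 = 1841.337
Step 2 — sqrt(g * L) = sqrt(1841.337) = 42.910803
Step 3 — Fn = 11.39 / 42.910803 ≈ 0.26543 (5 s.f.)

0.26543


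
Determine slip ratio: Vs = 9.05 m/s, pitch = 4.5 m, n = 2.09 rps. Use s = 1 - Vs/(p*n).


Formula: s = 1 - Vs / (p * n)
Step 1 — p * n = 4.5 * 2.09 = 9.405
Step 2 — Vs / (p*n) = 9.05 / 9.405 = 0.962254 (6 d.p.)
Step 3 — s = 1 - 0.962254 = 0.037746

0.037746


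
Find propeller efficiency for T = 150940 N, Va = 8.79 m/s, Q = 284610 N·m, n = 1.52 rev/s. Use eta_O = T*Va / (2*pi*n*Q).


Formula: eta = T * Va / (2 * pi * n * Q)
Step 1 — numerator = T * Va = 150940 * 8.79 = 1326762.6
Step 2 — 2 * pi * n = 2 * pi * 1.52 = 9.550442
Step 3 — denominator = 9.550442 * 284610 = 2718151.3
Step 4 — eta = 1326762.6 / 2718151.3 ≈ 0.48811 (5 s.f.)

0.48811


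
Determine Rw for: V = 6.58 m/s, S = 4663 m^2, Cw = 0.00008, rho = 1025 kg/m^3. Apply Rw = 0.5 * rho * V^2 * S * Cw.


Formula: Rw = 0.5 * rho * V^2 * S * Cw
Step 1 — V^2 = 6.58^2 = 43.2964
Step 2 — 0.5 * rho * V^2 = 0.5 * 1025 * 43.2964 = 22189.405
Step 3 — Rw = 22189.405 * 4663 * 0.00008 ≈ 8277.5 N (5 s.f.)

8277.5 N


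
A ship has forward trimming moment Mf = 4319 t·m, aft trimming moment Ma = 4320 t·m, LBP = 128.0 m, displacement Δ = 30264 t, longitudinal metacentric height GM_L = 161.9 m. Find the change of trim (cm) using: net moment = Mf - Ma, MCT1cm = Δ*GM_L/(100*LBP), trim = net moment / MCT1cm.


Formula: net trimming moment = Mf - Ma; MCT1cm = Δ*GM_L/(100*LBP); trim = net moment / MCT1cm
Step 1 — net trimming moment = 4319 - 4320 = -1 t·m
Step 2 — MCT1cm = 30264 * 161.9 / (100 * 128.0) = 382.7923 t·m/cm
Step 3 — trim = -1 / 382.7923 ≈ -0.0026124 cm (5 s.f.)

-0.0026124 cm


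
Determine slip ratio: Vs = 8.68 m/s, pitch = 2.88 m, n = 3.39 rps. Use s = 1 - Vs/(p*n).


Formula: s = 1 - Vs / (p * n)
Step 1 — p * n = 2.88 * 3.39 = 9.7632
Step 2 — Vs / (p*n) = 8.68 / 9.7632 = 0.889053 (6 d.p.)
Step 3 — s = 1 - 0.889053 = 0.110947

0.110947


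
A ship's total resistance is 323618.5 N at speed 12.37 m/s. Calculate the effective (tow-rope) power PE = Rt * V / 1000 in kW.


Formula: PE = Rt * V / 1000 (kW)
Step 1 — PE (W) = 323618.5 * 12.37 = 4003160.845 W
Step 2 — PE (kW) = 4003160.845 / 1000 ≈ 4003.2 kW (5 s.f.)

4003.2 kW


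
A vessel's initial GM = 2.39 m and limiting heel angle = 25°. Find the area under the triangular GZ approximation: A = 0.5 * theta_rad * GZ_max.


Formula: GZ_max = GM * sin(theta); Area = 0.5 * theta_rad * GZ_max
Step 1 — GZ_max = 2.39 * sin(25°) = 2.39 * 0.422618 = 1.010057 m
Step 2 — theta_rad = 25 * pi/180 = 0.436332 rad
Step 3 — Area = 0.5 * 0.436332 * 1.010057 ≈ 0.22036 m·rad (5 s.f.)

0.22036 m·rad


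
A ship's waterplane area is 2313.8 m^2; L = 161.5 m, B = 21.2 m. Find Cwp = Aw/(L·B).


Formula: Cwp = Aw / (L * B)
Step 1 — L * B = 161.5 * 21.2 = 3423.8 m^2
Step 2 — Cwp = 2313.8 / 3423.8 ≈ 0.67580 (5 s.f.)

0.67580


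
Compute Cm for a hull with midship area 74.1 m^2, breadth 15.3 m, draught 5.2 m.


Formula: Cm = Am / (B * T)
Step 1 — B * T = 15.3 * 5.2 = 79.56 m^2
Step 2 — Cm = 74.1 / 79.56 ≈ 0.93137 (5 s.f.)

0.93137


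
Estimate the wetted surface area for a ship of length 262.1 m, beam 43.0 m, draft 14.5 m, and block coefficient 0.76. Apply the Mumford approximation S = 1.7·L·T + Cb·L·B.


Formula: S = 1.7*L*T + V/T with V = Cb*L*B*T, i.e. S = L * (1.7*T + Cb*B)
Step 1 — 1.7*T = 1.7 * 14.5 = 24.65 m
Step 2 — Cb*B = 0.76 * 43.0 = 32.68 m
Step 3 — 1.7*T + Cb*B = 24.65 + 32.68 = 57.33 m
Step 4 — S = 262.1 * 57.33 ≈ 15026 m^2 (5 s.f.)

15026 m^2


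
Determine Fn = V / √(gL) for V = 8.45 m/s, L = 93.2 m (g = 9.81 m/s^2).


Formula: Fn = V / sqrt(g * L)
Step 1 — g * L = 9.81 * 93.2 = 914.292
Step 2 — sqrt(g * L) = sqrt(914.292) = 30.237262
Step 3 — Fn = 8.45 / 30.237262 ≈ 0.27946 (5 s.f.)

0.27946


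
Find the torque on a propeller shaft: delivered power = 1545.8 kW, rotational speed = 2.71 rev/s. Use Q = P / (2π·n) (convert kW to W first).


Formula: Q = P_W / (2 * pi * n)
Step 1 — P_W = 1545.8 kW * 1000 = 1545800.0 W
Step 2 — 2 * pi * n = 2 * pi * 2.71 = 17.027432
Step 3 — Q = 1545800.0 / 17.027432 ≈ 90783 N·m (5 s.f.)

90783 N·m


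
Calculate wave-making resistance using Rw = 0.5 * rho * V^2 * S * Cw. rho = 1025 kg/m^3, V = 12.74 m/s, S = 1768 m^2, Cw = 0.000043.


Formula: Rw = 0.5 * rho * V^2 * S * Cw
Step 1 — V^2 = 12.74^2 = 162.3076
Step 2 — 0.5 * rho * V^2 = 0.5 * 1025 * 162.3076 = 83182.645
Step 3 — Rw = 83182.645 * 1768 * 0.000043 ≈ 6323.9 N (5 s.f.)

6323.9 N


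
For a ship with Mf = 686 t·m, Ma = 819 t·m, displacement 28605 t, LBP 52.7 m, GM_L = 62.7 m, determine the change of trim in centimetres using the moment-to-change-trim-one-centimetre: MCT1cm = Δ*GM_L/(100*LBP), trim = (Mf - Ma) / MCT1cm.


Formula: net trimming moment = Mf - Ma; MCT1cm = Δ*GM_L/(100*LBP); trim = net moment / MCT1cm
Step 1 — net trimming moment = 686 - 819 = -133 t·m
Step 2 — MCT1cm = 28605 * 62.7 / (100 * 52.7) = 340.3289 t·m/cm
Step 3 — trim = -133 / 340.3289 ≈ -0.39080 cm (5 s.f.)

-0.39080 cm


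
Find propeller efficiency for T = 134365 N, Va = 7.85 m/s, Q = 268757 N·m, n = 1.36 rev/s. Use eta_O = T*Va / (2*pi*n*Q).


Formula: eta = T * Va / (2 * pi * n * Q)
Step 1 — numerator = T * Va = 134365 * 7.85 = 1054765.25
Step 2 — 2 * pi * n = 2 * pi * 1.36 = 8.545132
Step 3 — denominator = 8.545132 * 268757 = 2296564.04
Step 4 — eta = 1054765.25 / 2296564.04 ≈ 0.45928 (5 s.f.)

0.45928


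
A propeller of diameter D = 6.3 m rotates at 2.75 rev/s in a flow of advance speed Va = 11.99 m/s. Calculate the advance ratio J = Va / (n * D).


Formula: J = Va / (n * D)
Step 1 — n * D = 2.75 * 6.3 = 17.325
Step 2 — J = 11.99 / 17.325 ≈ 0.69206 (5 s.f.)

0.69206


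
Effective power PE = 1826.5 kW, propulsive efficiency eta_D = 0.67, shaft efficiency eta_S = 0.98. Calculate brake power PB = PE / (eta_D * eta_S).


Formula: PB = PE / (eta_D * eta_S)
Step 1 — combined efficiency = eta_D * eta_S = 0.67 * 0.98 = 0.6566
Step 2 — PB = 1826.5 / 0.6566 ≈ 2781.8 kW (5 s.f.)

2781.8 kW


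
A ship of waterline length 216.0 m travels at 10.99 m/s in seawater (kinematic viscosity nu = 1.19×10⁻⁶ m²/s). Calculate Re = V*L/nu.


Formula: Re = V * L / nu
Step 1 — V * L = 10.99 * 216.0 = 2373.84 m^2/s
Step 2 — Re = 2373.84 / 1.19e-6 = 1.99e+09

1.99e+09


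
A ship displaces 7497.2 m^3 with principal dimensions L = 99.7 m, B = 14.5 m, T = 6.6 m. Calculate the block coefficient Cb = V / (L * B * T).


Formula: Cb = V / (L * B * T)
Step 1 — L * B * T = 99.7 * 14.5 * 6.6 = 9541.29 m^3
Step 2 — Cb = 7497.2 / 9541.29 ≈ 0.78576 (5 s.f.)

0.78576


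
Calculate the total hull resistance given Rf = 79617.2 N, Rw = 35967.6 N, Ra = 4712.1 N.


Formula: Rt = Rf + Rw + Ra
Substituting: Rt = 79617.2 + 35967.6 + 4712.1
Result: Rt = 120296.9 N

120296.9 N


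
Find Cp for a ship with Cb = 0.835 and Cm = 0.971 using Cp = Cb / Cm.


Formula: Cp = Cb / Cm
Substituting: Cp = 0.835 / 0.971
Result: Cp ≈ 0.85994 (5 s.f.)

0.85994


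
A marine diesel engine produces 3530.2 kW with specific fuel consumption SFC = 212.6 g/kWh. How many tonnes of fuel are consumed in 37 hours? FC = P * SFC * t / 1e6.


Formula: FC (tonnes) = P * SFC * t / 1,000,000
Step 1 — P * SFC * t = 3530.2 * 212.6 * 37 = 27769259.24 g
Step 2 — FC (tonnes) = 27769259.24 / 1,000,000 ≈ 27.769 tonnes (5 s.f.)

27.769 tonnes


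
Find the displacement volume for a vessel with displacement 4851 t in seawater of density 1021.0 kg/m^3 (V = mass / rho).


Formula: V = mass / rho
Step 1 — convert tonnes to kg: 4851 t * 1000 = 4851000 kg
Step 2 — V = 4851000 / 1021.0 ≈ 4751.2 m^3 (5 s.f.)

4751.2 m^3


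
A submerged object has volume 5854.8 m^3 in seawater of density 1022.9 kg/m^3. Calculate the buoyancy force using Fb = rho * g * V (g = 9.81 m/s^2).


Formula: Fb = rho * g * V
Substituting: Fb = 1022.9 * 9.81 * 5854.8
Intermediate: 1022.9 * 9.81 = 10034.649
Result: Fb = 10034.649 * 5854.8 ≈ 58751000 N (5 s.f.)

58751000 N


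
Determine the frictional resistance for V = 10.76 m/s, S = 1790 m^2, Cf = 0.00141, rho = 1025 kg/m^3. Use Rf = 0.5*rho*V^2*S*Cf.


Formula: Rf = 0.5 * rho * V^2 * S * Cf
Step 1 — V^2 = 10.76^2 = 115.7776
Step 2 — 0.5 * rho * V^2 = 0.5 * 1025 * 115.7776 = 59336.02
Step 3 — Rf = 59336.02 * 1790 * 0.00141 ≈ 149760 N (5 s.f.)

149760 N


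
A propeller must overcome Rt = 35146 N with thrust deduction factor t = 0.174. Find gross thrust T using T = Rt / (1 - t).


Formula: T = Rt / (1 - t)
Step 1 — (1 - t) = 1 - 0.174 = 0.826
Step 2 — T = 35146 / 0.826 ≈ 42550 N (5 s.f.)

42550 N


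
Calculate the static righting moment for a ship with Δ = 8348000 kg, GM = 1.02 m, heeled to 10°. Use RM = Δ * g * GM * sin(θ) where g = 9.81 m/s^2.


Formula: GZ = GM * sin(theta); RM = disp * g * GZ
Step 1 — GZ = 1.02 * sin(10°) = 1.02 * 0.173648 = 0.177121 m
Step 2 — RM = 8348000 * 9.81 * 0.177121 ≈ 14505000 N·m (5 s.f.)

14505000 N·m


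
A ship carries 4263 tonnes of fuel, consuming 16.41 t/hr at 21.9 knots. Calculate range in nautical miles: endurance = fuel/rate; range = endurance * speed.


Formula: endurance = fuel / rate; range = endurance * speed
Step 1 — endurance = 4263 / 16.41 = 259.7806 hours
Step 2 — range = 259.7806 * 21.9 ≈ 5689.2 nautical miles (5 s.f.)

5689.2 NM


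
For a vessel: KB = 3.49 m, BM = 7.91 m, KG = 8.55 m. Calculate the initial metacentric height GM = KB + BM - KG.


Formula: GM = KB + BM - KG
Step 1 — KM = KB + BM = 3.49 + 7.91 = 11.4 m
Step 2 — GM = KM - KG = 11.4 - 8.55 = 2.85 m

2.85 m


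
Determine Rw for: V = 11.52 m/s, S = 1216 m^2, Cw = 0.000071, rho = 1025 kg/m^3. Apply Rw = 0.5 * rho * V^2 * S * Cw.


Formula: Rw = 0.5 * rho * V^2 * S * Cw
Step 1 — V^2 = 11.52^2 = 132.7104
Step 2 — 0.5 * rho * V^2 = 0.5 * 1025 * 132.7104 = 68014.08
Step 3 — Rw = 68014.08 * 1216 * 0.000071 ≈ 5872.1 N (5 s.f.)

5872.1 N


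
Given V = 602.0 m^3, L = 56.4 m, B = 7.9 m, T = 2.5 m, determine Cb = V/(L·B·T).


Formula: Cb = V / (L * B * T)
Step 1 — L * B * T = 56.4 * 7.9 * 2.5 = 1113.9 m^3
Step 2 — Cb = 602.0 / 1113.9 ≈ 0.54044 (5 s.f.)

0.54044


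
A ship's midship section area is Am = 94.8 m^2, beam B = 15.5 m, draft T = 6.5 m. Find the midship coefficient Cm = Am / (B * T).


Formula: Cm = Am / (B * T)
Step 1 — B * T = 15.5 * 6.5 = 100.75 m^2
Step 2 — Cm = 94.8 / 100.75 ≈ 0.94094 (5 s.f.)

0.94094


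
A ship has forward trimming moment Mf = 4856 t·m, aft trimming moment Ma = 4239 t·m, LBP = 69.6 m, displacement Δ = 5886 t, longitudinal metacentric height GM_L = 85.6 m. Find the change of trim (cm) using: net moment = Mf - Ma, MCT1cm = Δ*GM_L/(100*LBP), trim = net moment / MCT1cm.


Formula: net trimming moment = Mf - Ma; MCT1cm = Δ*GM_L/(100*LBP); trim = net moment / MCT1cm
Step 1 — net trimming moment = 4856 - 4239 = 617 t·m
Step 2 — MCT1cm = 5886 * 85.6 / (100 * 69.6) = 72.391 t·m/cm
Step 3 — trim = 617 / 72.391 ≈ 8.5232 cm (5 s.f.)

8.5232 cm


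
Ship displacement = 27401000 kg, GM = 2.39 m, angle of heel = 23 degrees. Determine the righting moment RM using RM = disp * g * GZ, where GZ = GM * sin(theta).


Formula: GZ = GM * sin(theta); RM = disp * g * GZ
Step 1 — GZ = 2.39 * sin(23°) = 2.39 * 0.390731 = 0.933847 m
Step 2 — RM = 27401000 * 9.81 * 0.933847 ≈ 251020000 N·m (5 s.f.)

251020000 N·m


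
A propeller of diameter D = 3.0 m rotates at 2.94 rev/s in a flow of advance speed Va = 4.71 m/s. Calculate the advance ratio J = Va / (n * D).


Formula: J = Va / (n * D)
Step 1 — n * D = 2.94 * 3.0 = 8.82
Step 2 — J = 4.71 / 8.82 ≈ 0.53401 (5 s.f.)

0.53401


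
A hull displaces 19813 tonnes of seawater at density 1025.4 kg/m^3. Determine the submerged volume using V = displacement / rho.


Formula: V = mass / rho
Step 1 — convert tonnes to kg: 19813 t * 1000 = 19813000 kg
Step 2 — V = 19813000 / 1025.4 ≈ 19322 m^3 (5 s.f.)

19322 m^3


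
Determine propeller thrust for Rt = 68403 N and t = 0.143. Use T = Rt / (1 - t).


Formula: T = Rt / (1 - t)
Step 1 — (1 - t) = 1 - 0.143 = 0.857
Step 2 — T = 68403 / 0.857 ≈ 79817 N (5 s.f.)

79817 N


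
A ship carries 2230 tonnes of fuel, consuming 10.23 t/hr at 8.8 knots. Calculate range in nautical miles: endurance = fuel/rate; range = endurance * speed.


Formula: endurance = fuel / rate; range = endurance * speed
Step 1 — endurance = 2230 / 10.23 = 217.9863 hours
Step 2 — range = 217.9863 * 8.8 ≈ 1918.3 nautical miles (5 s.f.)

1918.3 NM


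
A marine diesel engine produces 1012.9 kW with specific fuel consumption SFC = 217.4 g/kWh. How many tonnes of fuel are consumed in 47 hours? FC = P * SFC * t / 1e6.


Formula: FC (tonnes) = P * SFC * t / 1,000,000
Step 1 — P * SFC * t = 1012.9 * 217.4 * 47 = 10349609.62 g
Step 2 — FC (tonnes) = 10349609.62 / 1,000,000 ≈ 10.350 tonnes (5 s.f.)

10.350 tonnes


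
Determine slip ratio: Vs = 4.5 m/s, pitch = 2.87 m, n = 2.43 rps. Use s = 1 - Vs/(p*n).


Formula: s = 1 - Vs / (p * n)
Step 1 — p * n = 2.87 * 2.43 = 6.9741
Step 2 — Vs / (p*n) = 4.5 / 6.9741 = 0.645245 (6 d.p.)
Step 3 — s = 1 - 0.645245 = 0.354755

0.354755


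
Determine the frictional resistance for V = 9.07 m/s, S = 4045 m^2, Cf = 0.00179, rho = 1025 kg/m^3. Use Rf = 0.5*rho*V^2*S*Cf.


Formula: Rf = 0.5 * rho * V^2 * S * Cf
Step 1 — V^2 = 9.07^2 = 82.2649
Step 2 — 0.5 * rho * V^2 = 0.5 * 1025 * 82.2649 = 42160.76125
Step 3 — Rf = 42160.76125 * 4045 * 0.00179 ≈ 305270 N (5 s.f.)

305270 N


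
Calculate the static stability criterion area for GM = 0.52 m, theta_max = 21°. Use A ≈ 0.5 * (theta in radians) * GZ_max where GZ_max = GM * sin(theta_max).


Formula: GZ_max = GM * sin(theta); Area = 0.5 * theta_rad * GZ_max
Step 1 — GZ_max = 0.52 * sin(21°) = 0.52 * 0.358368 = 0.186351 m
Step 2 — theta_rad = 21 * pi/180 = 0.366519 rad
Step 3 — Area = 0.5 * 0.366519 * 0.186351 ≈ 0.034151 m·rad (5 s.f.)

0.034151 m·rad


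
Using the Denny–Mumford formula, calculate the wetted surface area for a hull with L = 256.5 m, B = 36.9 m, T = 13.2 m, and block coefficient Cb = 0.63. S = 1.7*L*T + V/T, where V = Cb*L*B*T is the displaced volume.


Formula: S = 1.7*L*T + V/T with V = Cb*L*B*T, i.e. S = L * (1.7*T + Cb*B)
Step 1 — 1.7*T = 1.7 * 13.2 = 22.44 m
Step 2 — Cb*B = 0.63 * 36.9 = 23.247 m
Step 3 — 1.7*T + Cb*B = 22.44 + 23.247 = 45.687 m
Step 4 — S = 256.5 * 45.687 ≈ 11719 m^2 (5 s.f.)

11719 m^2


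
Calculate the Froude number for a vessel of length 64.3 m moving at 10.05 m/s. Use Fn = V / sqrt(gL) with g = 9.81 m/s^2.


Formula: Fn = V / sqrt(g * L)
Step 1 — g * L = 9.81 * 64.3 = 630.783
Step 2 — sqrt(g * L) = sqrt(630.783) = 25.115394
Step 3 — Fn = 10.05 / 25.115394 ≈ 0.40015 (5 s.f.)

0.40015


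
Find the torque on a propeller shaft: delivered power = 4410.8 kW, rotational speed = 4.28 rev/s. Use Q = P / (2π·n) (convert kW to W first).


Formula: Q = P_W / (2 * pi * n)
Step 1 — P_W = 4410.8 kW * 1000 = 4410800.0 W
Step 2 — 2 * pi * n = 2 * pi * 4.28 = 26.892033
Step 3 — Q = 4410800.0 / 26.892033 ≈ 164020 N·m (5 s.f.)

164020 N·m


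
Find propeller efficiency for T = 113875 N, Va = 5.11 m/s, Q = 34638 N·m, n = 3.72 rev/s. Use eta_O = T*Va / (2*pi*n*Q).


Formula: eta = T * Va / (2 * pi * n * Q)
Step 1 — numerator = T * Va = 113875 * 5.11 = 581901.25
Step 2 — 2 * pi * n = 2 * pi * 3.72 = 23.373449
Step 3 — denominator = 23.373449 * 34638 = 809609.53
Step 4 — eta = 581901.25 / 809609.53 ≈ 0.71874 (5 s.f.)

0.71874


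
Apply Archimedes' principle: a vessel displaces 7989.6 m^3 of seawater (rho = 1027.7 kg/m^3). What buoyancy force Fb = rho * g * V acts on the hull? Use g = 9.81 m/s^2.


Formula: Fb = rho * g * V
Substituting: Fb = 1027.7 * 9.81 * 7989.6
Intermediate: 1027.7 * 9.81 = 10081.737
Result: Fb = 10081.737 * 7989.6 ≈ 80549000 N (5 s.f.)

80549000 N


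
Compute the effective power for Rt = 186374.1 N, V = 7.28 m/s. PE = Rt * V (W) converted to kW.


Formula: PE = Rt * V / 1000 (kW)
Step 1 — PE (W) = 186374.1 * 7.28 = 1356803.448 W
Step 2 — PE (kW) = 1356803.448 / 1000 ≈ 1356.8 kW (5 s.f.)

1356.8 kW


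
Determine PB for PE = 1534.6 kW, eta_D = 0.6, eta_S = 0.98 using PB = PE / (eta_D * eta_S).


Formula: PB = PE / (eta_D * eta_S)
Step 1 — combined efficiency = eta_D * eta_S = 0.6 * 0.98 = 0.588
Step 2 — PB = 1534.6 / 0.588 ≈ 2609.9 kW (5 s.f.)

2609.9 kW


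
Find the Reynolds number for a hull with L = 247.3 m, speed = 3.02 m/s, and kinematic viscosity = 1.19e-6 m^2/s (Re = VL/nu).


Formula: Re = V * L / nu
Step 1 — V * L = 3.02 * 247.3 = 746.846 m^2/s
Step 2 — Re = 746.846 / 1.19e-6 = 6.28e+08

6.28e+08


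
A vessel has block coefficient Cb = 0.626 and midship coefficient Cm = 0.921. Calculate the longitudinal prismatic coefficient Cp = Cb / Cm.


Formula: Cp = Cb / Cm
Substituting: Cp = 0.626 / 0.921
Result: Cp ≈ 0.67970 (5 s.f.)

0.67970


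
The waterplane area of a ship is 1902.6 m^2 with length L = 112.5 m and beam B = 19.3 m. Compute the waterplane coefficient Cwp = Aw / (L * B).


Formula: Cwp = Aw / (L * B)
Step 1 — L * B = 112.5 * 19.3 = 2171.25 m^2
Step 2 — Cwp = 1902.6 / 2171.25 ≈ 0.87627 (5 s.f.)

0.87627


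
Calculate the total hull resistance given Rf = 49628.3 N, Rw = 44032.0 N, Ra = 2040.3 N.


Formula: Rt = Rf + Rw + Ra
Substituting: Rt = 49628.3 + 44032.0 + 2040.3
Result: Rt = 95700.6 N

95700.6 N


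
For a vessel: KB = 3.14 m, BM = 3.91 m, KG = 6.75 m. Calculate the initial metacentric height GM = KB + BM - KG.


Formula: GM = KB + BM - KG
Step 1 — KM = KB + BM = 3.14 + 3.91 = 7.05 m
Step 2 — GM = KM - KG = 7.05 - 6.75 = 0.3 m

0.3 m


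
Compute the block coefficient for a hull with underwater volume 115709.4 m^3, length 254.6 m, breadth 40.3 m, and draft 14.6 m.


Formula: Cb = V / (L * B * T)
Step 1 — L * B * T = 254.6 * 40.3 * 14.6 = 149801.548 m^3
Step 2 — Cb = 115709.4 / 149801.548 ≈ 0.77242 (5 s.f.)

0.77242


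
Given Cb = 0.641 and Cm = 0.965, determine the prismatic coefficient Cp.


Formula: Cp = Cb / Cm
Substituting: Cp = 0.641 / 0.965
Result: Cp ≈ 0.66425 (5 s.f.)

0.66425


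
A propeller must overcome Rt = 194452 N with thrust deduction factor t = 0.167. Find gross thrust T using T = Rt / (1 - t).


Formula: T = Rt / (1 - t)
Step 1 — (1 - t) = 1 - 0.167 = 0.833
Step 2 — T = 194452 / 0.833 ≈ 233440 N (5 s.f.)

233440 N


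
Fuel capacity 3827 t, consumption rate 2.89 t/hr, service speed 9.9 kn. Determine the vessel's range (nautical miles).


Formula: endurance = fuel / rate; range = endurance * speed
Step 1 — endurance = 3827 / 2.89 = 1324.2215 hours
Step 2 — range = 1324.2215 * 9.9 ≈ 13110 nautical miles (5 s.f.)

13110 NM


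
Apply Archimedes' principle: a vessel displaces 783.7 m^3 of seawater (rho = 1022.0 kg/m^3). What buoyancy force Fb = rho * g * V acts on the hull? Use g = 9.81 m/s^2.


Formula: Fb = rho * g * V
Substituting: Fb = 1022.0 * 9.81 * 783.7
Intermediate: 1022.0 * 9.81 = 10025.82
Result: Fb = 10025.82 * 783.7 ≈ 7857200 N (5 s.f.)

7857200 N


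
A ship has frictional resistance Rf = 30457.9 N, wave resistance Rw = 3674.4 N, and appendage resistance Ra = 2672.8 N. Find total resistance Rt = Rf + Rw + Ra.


Formula: Rt = Rf + Rw + Ra
Substituting: Rt = 30457.9 + 3674.4 + 2672.8
Result: Rt = 36805.1 N

36805.1 N


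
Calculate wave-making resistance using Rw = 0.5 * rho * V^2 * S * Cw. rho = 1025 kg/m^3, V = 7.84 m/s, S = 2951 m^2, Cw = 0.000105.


Formula: Rw = 0.5 * rho * V^2 * S * Cw
Step 1 — V^2 = 7.84^2 = 61.4656
Step 2 — 0.5 * rho * V^2 = 0.5 * 1025 * 61.4656 = 31501.12
Step 3 — Rw = 31501.12 * 2951 * 0.000105 ≈ 9760.8 N (5 s.f.)

9760.8 N


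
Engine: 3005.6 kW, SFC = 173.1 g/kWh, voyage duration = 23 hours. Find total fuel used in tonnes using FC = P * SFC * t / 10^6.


Formula: FC (tonnes) = P * SFC * t / 1,000,000
Step 1 — P * SFC * t = 3005.6 * 173.1 * 23 = 11966195.28 g
Step 2 — FC (tonnes) = 11966195.28 / 1,000,000 ≈ 11.966 tonnes (5 s.f.)

11.966 tonnes


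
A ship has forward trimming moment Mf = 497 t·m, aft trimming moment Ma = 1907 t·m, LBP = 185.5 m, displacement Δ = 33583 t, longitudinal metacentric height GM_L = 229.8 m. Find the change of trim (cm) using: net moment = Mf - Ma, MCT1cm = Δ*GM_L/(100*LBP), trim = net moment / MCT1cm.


Formula: net trimming moment = Mf - Ma; MCT1cm = Δ*GM_L/(100*LBP); trim = net moment / MCT1cm
Step 1 — net trimming moment = 497 - 1907 = -1410 t·m
Step 2 — MCT1cm = 33583 * 229.8 / (100 * 185.5) = 416.0309 t·m/cm
Step 3 — trim = -1410 / 416.0309 ≈ -3.3892 cm (5 s.f.)

-3.3892 cm


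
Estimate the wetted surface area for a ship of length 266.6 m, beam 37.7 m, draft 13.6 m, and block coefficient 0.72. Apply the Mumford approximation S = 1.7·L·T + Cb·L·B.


Formula: S = 1.7*L*T + V/T with V = Cb*L*B*T, i.e. S = L * (1.7*T + Cb*B)
Step 1 — 1.7*T = 1.7 * 13.6 = 23.12 m
Step 2 — Cb*B = 0.72 * 37.7 = 27.144 m
Step 3 — 1.7*T + Cb*B = 23.12 + 27.144 = 50.264 m
Step 4 — S = 266.6 * 50.264 ≈ 13400 m^2 (5 s.f.)

13400 m^2


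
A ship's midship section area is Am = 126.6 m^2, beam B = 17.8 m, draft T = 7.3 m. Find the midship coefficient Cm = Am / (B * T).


Formula: Cm = Am / (B * T)
Step 1 — B * T = 17.8 * 7.3 = 129.94 m^2
Step 2 — Cm = 126.6 / 129.94 ≈ 0.97430 (5 s.f.)

0.97430


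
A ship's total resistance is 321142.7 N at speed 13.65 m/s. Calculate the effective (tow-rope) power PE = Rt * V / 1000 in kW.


Formula: PE = Rt * V / 1000 (kW)
Step 1 — PE (W) = 321142.7 * 13.65 = 4383597.855 W
Step 2 — PE (kW) = 4383597.855 / 1000 ≈ 4383.6 kW (5 s.f.)

4383.6 kW


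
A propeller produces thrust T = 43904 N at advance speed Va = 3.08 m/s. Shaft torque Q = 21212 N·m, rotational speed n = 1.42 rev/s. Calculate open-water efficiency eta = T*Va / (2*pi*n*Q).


Formula: eta = T * Va / (2 * pi * n * Q)
Step 1 — numerator = T * Va = 43904 * 3.08 = 135224.32
Step 2 — 2 * pi * n = 2 * pi * 1.42 = 8.922123
Step 3 — denominator = 8.922123 * 21212 = 189256.07
Step 4 — eta = 135224.32 / 189256.07 ≈ 0.71450 (5 s.f.)

0.71450


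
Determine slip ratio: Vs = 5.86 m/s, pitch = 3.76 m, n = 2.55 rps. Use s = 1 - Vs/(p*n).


Formula: s = 1 - Vs / (p * n)
Step 1 — p * n = 3.76 * 2.55 = 9.588
Step 2 — Vs / (p*n) = 5.86 / 9.588 = 0.611181 (6 d.p.)
Step 3 — s = 1 - 0.611181 = 0.388819

0.388819


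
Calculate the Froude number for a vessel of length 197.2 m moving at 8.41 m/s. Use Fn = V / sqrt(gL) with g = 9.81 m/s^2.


Formula: Fn = V / sqrt(g * L)
Step 1 — g * L = 9.81 * 197.2 = 1934.532
Step 2 — sqrt(g * L) = sqrt(1934.532) = 43.983315
Step 3 — Fn = 8.41 / 43.983315 ≈ 0.19121 (5 s.f.)

0.19121


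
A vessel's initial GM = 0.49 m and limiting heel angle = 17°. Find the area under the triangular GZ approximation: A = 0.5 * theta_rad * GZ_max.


Formula: GZ_max = GM * sin(theta); Area = 0.5 * theta_rad * GZ_max
Step 1 — GZ_max = 0.49 * sin(17°) = 0.49 * 0.292372 = 0.143262 m
Step 2 — theta_rad = 17 * pi/180 = 0.296706 rad
Step 3 — Area = 0.5 * 0.296706 * 0.143262 ≈ 0.021253 m·rad (5 s.f.)

0.021253 m·rad


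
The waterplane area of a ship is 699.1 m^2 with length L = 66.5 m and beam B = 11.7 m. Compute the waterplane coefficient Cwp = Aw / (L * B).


Formula: Cwp = Aw / (L * B)
Step 1 — L * B = 66.5 * 11.7 = 778.05 m^2
Step 2 — Cwp = 699.1 / 778.05 ≈ 0.89853 (5 s.f.)

0.89853


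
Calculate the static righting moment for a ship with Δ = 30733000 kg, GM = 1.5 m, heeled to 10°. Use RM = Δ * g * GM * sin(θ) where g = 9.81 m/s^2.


Formula: GZ = GM * sin(theta); RM = disp * g * GZ
Step 1 — GZ = 1.5 * sin(10°) = 1.5 * 0.173648 = 0.260472 m
Step 2 — RM = 30733000 * 9.81 * 0.260472 ≈ 78530000 N·m (5 s.f.)

78530000 N·m


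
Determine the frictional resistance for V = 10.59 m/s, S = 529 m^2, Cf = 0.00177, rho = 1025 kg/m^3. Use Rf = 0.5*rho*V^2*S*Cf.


Formula: Rf = 0.5 * rho * V^2 * S * Cf
Step 1 — V^2 = 10.59^2 = 112.1481
Step 2 — 0.5 * rho * V^2 = 0.5 * 1025 * 112.1481 = 57475.90125
Step 3 — Rf = 57475.90125 * 529 * 0.00177 ≈ 53816 N (5 s.f.)

53816 N


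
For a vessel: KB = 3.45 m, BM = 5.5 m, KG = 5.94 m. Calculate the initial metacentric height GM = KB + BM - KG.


Formula: GM = KB + BM - KG
Step 1 — KM = KB + BM = 3.45 + 5.5 = 8.95 m
Step 2 — GM = KM - KG = 8.95 - 5.94 = 3.01 m

3.01 m


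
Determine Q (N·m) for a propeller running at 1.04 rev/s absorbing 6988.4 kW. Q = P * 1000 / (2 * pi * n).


Formula: Q = P_W / (2 * pi * n)
Step 1 — P_W = 6988.4 kW * 1000 = 6988400.0 W
Step 2 — 2 * pi * n = 2 * pi * 1.04 = 6.534513
Step 3 — Q = 6988400.0 / 6.534513 ≈ 1069500 N·m (5 s.f.)

1069500 N·m


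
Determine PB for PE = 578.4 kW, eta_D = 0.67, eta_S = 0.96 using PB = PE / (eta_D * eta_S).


Formula: PB = PE / (eta_D * eta_S)
Step 1 — combined efficiency = eta_D * eta_S = 0.67 * 0.96 = 0.6432
Step 2 — PB = 578.4 / 0.6432 ≈ 899.25 kW (5 s.f.)

899.25 kW


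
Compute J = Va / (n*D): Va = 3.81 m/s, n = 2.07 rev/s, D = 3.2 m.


Formula: J = Va / (n * D)
Step 1 — n * D = 2.07 * 3.2 = 6.624
Step 2 — J = 3.81 / 6.624 ≈ 0.57518 (5 s.f.)

0.57518


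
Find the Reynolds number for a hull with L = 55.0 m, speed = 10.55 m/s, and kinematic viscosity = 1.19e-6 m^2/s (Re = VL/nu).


Formula: Re = V * L / nu
Step 1 — V * L = 10.55 * 55.0 = 580.25 m^2/s
Step 2 — Re = 580.25 / 1.19e-6 = 4.88e+08

4.88e+08


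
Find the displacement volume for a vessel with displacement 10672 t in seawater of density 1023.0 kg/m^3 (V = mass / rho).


Formula: V = mass / rho
Step 1 — convert tonnes to kg: 10672 t * 1000 = 10672000 kg
Step 2 — V = 10672000 / 1023.0 ≈ 10432 m^3 (5 s.f.)

10432 m^3


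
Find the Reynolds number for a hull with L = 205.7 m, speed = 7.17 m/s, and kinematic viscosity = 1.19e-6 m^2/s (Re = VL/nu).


Formula: Re = V * L / nu
Step 1 — V * L = 7.17 * 205.7 = 1474.869 m^2/s
Step 2 — Re = 1474.869 / 1.19e-6 = 1.24e+09

1.24e+09


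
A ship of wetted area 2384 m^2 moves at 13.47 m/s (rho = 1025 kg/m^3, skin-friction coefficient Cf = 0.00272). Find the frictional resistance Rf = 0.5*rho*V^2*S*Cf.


Formula: Rf = 0.5 * rho * V^2 * S * Cf
Step 1 — V^2 = 13.47^2 = 181.4409
Step 2 — 0.5 * rho * V^2 = 0.5 * 1025 * 181.4409 = 92988.46125
Step 3 — Rf = 92988.46125 * 2384 * 0.00272 ≈ 602980 N (5 s.f.)

602980 N


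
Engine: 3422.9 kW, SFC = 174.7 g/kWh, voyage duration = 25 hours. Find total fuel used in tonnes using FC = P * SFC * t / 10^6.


Formula: FC (tonnes) = P * SFC * t / 1,000,000
Step 1 — P * SFC * t = 3422.9 * 174.7 * 25 = 14949515.75 g
Step 2 — FC (tonnes) = 14949515.75 / 1,000,000 ≈ 14.950 tonnes (5 s.f.)

14.950 tonnes


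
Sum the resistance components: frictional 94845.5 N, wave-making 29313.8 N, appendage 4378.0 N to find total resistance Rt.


Formula: Rt = Rf + Rw + Ra
Substituting: Rt = 94845.5 + 29313.8 + 4378.0
Result: Rt = 128537.3 N

128537.3 N


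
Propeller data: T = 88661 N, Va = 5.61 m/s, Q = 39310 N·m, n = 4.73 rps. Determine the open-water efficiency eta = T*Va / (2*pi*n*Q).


Formula: eta = T * Va / (2 * pi * n * Q)
Step 1 — numerator = T * Va = 88661 * 5.61 = 497388.21
Step 2 — 2 * pi * n = 2 * pi * 4.73 = 29.719467
Step 3 — denominator = 29.719467 * 39310 = 1168272.25
Step 4 — eta = 497388.21 / 1168272.25 ≈ 0.42575 (5 s.f.)

0.42575


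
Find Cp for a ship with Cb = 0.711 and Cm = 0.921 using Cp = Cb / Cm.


Formula: Cp = Cb / Cm
Substituting: Cp = 0.711 / 0.921
Result: Cp ≈ 0.77199 (5 s.f.)

0.77199


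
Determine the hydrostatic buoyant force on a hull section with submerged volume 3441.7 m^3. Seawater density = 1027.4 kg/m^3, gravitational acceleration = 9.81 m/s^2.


Formula: Fb = rho * g * V
Substituting: Fb = 1027.4 * 9.81 * 3441.7
Intermediate: 1027.4 * 9.81 = 10078.794
Result: Fb = 10078.794 * 3441.7 ≈ 34688000 N (5 s.f.)

34688000 N


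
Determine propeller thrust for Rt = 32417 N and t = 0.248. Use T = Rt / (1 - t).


Formula: T = Rt / (1 - t)
Step 1 — (1 - t) = 1 - 0.248 = 0.752
Step 2 — T = 32417 / 0.752 ≈ 43108 N (5 s.f.)

43108 N


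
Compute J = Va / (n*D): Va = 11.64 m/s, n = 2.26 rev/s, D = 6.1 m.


Formula: J = Va / (n * D)
Step 1 — n * D = 2.26 * 6.1 = 13.786
Step 2 — J = 11.64 / 13.786 ≈ 0.84433 (5 s.f.)

0.84433


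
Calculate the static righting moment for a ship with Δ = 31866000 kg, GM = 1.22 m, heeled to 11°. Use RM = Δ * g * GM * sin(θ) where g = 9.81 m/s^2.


Formula: GZ = GM * sin(theta); RM = disp * g * GZ
Step 1 — GZ = 1.22 * sin(11°) = 1.22 * 0.190809 = 0.232787 m
Step 2 — RM = 31866000 * 9.81 * 0.232787 ≈ 72770000 N·m (5 s.f.)

72770000 N·m


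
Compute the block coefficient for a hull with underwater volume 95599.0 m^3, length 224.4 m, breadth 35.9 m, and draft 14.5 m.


Formula: Cb = V / (L * B * T)
Step 1 — L * B * T = 224.4 * 35.9 * 14.5 = 116811.42 m^3
Step 2 — Cb = 95599.0 / 116811.42 ≈ 0.81840 (5 s.f.)

0.81840


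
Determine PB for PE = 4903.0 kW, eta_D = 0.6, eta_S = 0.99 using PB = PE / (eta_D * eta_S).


Formula: PB = PE / (eta_D * eta_S)
Step 1 — combined efficiency = eta_D * eta_S = 0.6 * 0.99 = 0.594
Step 2 — PB = 4903.0 / 0.594 ≈ 8254.2 kW (5 s.f.)

8254.2 kW


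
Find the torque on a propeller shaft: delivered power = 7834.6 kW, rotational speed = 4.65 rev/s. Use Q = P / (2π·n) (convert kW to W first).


Formula: Q = P_W / (2 * pi * n)
Step 1 — P_W = 7834.6 kW * 1000 = 7834600.0 W
Step 2 — 2 * pi * n = 2 * pi * 4.65 = 29.216812
Step 3 — Q = 7834600.0 / 29.216812 ≈ 268150 N·m (5 s.f.)

268150 N·m


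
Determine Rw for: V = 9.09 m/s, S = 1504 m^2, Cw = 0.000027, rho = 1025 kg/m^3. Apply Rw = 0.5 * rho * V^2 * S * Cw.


Formula: Rw = 0.5 * rho * V^2 * S * Cw
Step 1 — V^2 = 9.09^2 = 82.6281
Step 2 — 0.5 * rho * V^2 = 0.5 * 1025 * 82.6281 = 42346.90125
Step 3 — Rw = 42346.90125 * 1504 * 0.000027 ≈ 1719.6 N (5 s.f.)

1719.6 N


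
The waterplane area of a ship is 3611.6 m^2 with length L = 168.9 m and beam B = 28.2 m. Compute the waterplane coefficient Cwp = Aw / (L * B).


Formula: Cwp = Aw / (L * B)
Step 1 — L * B = 168.9 * 28.2 = 4762.98 m^2
Step 2 — Cwp = 3611.6 / 4762.98 ≈ 0.75826 (5 s.f.)

0.75826


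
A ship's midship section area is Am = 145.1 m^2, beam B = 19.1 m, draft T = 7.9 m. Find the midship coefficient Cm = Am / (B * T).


Formula: Cm = Am / (B * T)
Step 1 — B * T = 19.1 * 7.9 = 150.89 m^2
Step 2 — Cm = 145.1 / 150.89 ≈ 0.96163 (5 s.f.)

0.96163


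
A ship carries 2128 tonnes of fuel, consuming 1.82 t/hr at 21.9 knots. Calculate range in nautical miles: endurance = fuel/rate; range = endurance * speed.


Formula: endurance = fuel / rate; range = endurance * speed
Step 1 — endurance = 2128 / 1.82 = 1169.2308 hours
Step 2 — range = 1169.2308 * 21.9 ≈ 25606 nautical miles (5 s.f.)

25606 NM


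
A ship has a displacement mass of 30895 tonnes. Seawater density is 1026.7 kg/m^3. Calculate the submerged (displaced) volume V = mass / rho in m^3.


Formula: V = mass / rho
Step 1 — convert tonnes to kg: 30895 t * 1000 = 30895000 kg
Step 2 — V = 30895000 / 1026.7 ≈ 30092 m^3 (5 s.f.)

30092 m^3


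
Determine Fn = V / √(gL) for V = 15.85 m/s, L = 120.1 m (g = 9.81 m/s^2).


Formula: Fn = V / sqrt(g * L)
Step 1 — g * L = 9.81 * 120.1 = 1178.181
Step 2 — sqrt(g * L) = sqrt(1178.181) = 34.324641
Step 3 — Fn = 15.85 / 34.324641 ≈ 0.46177 (5 s.f.)

0.46177


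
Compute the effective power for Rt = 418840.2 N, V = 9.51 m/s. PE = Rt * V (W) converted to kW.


Formula: PE = Rt * V / 1000 (kW)
Step 1 — PE (W) = 418840.2 * 9.51 = 3983170.302 W
Step 2 — PE (kW) = 3983170.302 / 1000 ≈ 3983.2 kW (5 s.f.)

3983.2 kW


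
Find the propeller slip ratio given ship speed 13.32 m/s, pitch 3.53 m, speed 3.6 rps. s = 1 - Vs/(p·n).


Formula: s = 1 - Vs / (p * n)
Step 1 — p * n = 3.53 * 3.6 = 12.708
Step 2 — Vs / (p*n) = 13.32 / 12.708 = 1.048159 (6 d.p.)
Step 3 — s = 1 - 1.048159 = -0.048159

-0.048159


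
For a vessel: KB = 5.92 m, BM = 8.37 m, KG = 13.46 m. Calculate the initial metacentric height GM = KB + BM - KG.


Formula: GM = KB + BM - KG
Step 1 — KM = KB + BM = 5.92 + 8.37 = 14.29 m
Step 2 — GM = KM - KG = 14.29 - 13.46 = 0.83 m

0.83 m


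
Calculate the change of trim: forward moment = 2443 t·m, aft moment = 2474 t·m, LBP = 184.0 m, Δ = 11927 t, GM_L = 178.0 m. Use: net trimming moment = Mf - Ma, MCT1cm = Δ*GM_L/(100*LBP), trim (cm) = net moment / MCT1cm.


Formula: net trimming moment = Mf - Ma; MCT1cm = Δ*GM_L/(100*LBP); trim = net moment / MCT1cm
Step 1 — net trimming moment = 2443 - 2474 = -31 t·m
Step 2 — MCT1cm = 11927 * 178.0 / (100 * 184.0) = 115.3808 t·m/cm
Step 3 — trim = -31 / 115.3808 ≈ -0.26868 cm (5 s.f.)

-0.26868 cm


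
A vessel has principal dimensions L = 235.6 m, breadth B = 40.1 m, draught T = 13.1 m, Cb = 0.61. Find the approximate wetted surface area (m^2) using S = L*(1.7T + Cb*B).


Formula: S = 1.7*L*T + V/T with V = Cb*L*B*T, i.e. S = L * (1.7*T + Cb*B)
Step 1 — 1.7*T = 1.7 * 13.1 = 22.27 m
Step 2 — Cb*B = 0.61 * 40.1 = 24.461 m
Step 3 — 1.7*T + Cb*B = 22.27 + 24.461 = 46.731 m
Step 4 — S = 235.6 * 46.731 ≈ 11010 m^2 (5 s.f.)

11010 m^2


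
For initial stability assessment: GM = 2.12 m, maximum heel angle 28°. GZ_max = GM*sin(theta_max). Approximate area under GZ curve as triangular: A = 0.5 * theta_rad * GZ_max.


Formula: GZ_max = GM * sin(theta); Area = 0.5 * theta_rad * GZ_max
Step 1 — GZ_max = 2.12 * sin(28°) = 2.12 * 0.469472 = 0.995281 m
Step 2 — theta_rad = 28 * pi/180 = 0.488692 rad
Step 3 — Area = 0.5 * 0.488692 * 0.995281 ≈ 0.24319 m·rad (5 s.f.)

0.24319 m·rad
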